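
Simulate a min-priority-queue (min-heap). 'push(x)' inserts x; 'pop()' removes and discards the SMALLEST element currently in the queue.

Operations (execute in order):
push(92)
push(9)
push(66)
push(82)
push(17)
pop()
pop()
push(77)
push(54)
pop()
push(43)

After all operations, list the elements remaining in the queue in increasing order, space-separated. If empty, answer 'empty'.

Answer: 43 66 77 82 92

Derivation:
push(92): heap contents = [92]
push(9): heap contents = [9, 92]
push(66): heap contents = [9, 66, 92]
push(82): heap contents = [9, 66, 82, 92]
push(17): heap contents = [9, 17, 66, 82, 92]
pop() → 9: heap contents = [17, 66, 82, 92]
pop() → 17: heap contents = [66, 82, 92]
push(77): heap contents = [66, 77, 82, 92]
push(54): heap contents = [54, 66, 77, 82, 92]
pop() → 54: heap contents = [66, 77, 82, 92]
push(43): heap contents = [43, 66, 77, 82, 92]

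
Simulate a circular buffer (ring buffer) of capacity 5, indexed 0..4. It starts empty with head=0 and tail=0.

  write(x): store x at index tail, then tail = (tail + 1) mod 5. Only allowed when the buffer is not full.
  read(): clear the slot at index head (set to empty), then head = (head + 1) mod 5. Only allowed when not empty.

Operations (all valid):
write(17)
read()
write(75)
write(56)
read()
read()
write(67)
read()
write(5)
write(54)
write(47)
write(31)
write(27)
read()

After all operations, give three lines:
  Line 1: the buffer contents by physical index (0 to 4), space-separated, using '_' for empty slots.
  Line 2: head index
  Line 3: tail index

Answer: 54 47 31 27 _
0
4

Derivation:
write(17): buf=[17 _ _ _ _], head=0, tail=1, size=1
read(): buf=[_ _ _ _ _], head=1, tail=1, size=0
write(75): buf=[_ 75 _ _ _], head=1, tail=2, size=1
write(56): buf=[_ 75 56 _ _], head=1, tail=3, size=2
read(): buf=[_ _ 56 _ _], head=2, tail=3, size=1
read(): buf=[_ _ _ _ _], head=3, tail=3, size=0
write(67): buf=[_ _ _ 67 _], head=3, tail=4, size=1
read(): buf=[_ _ _ _ _], head=4, tail=4, size=0
write(5): buf=[_ _ _ _ 5], head=4, tail=0, size=1
write(54): buf=[54 _ _ _ 5], head=4, tail=1, size=2
write(47): buf=[54 47 _ _ 5], head=4, tail=2, size=3
write(31): buf=[54 47 31 _ 5], head=4, tail=3, size=4
write(27): buf=[54 47 31 27 5], head=4, tail=4, size=5
read(): buf=[54 47 31 27 _], head=0, tail=4, size=4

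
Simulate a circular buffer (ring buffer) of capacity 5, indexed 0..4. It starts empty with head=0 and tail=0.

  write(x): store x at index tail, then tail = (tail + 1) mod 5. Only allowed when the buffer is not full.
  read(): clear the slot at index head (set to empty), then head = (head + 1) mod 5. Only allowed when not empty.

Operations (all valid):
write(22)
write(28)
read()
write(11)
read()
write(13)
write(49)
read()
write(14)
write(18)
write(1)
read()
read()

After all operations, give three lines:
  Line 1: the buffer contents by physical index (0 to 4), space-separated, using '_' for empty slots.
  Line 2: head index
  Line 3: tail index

write(22): buf=[22 _ _ _ _], head=0, tail=1, size=1
write(28): buf=[22 28 _ _ _], head=0, tail=2, size=2
read(): buf=[_ 28 _ _ _], head=1, tail=2, size=1
write(11): buf=[_ 28 11 _ _], head=1, tail=3, size=2
read(): buf=[_ _ 11 _ _], head=2, tail=3, size=1
write(13): buf=[_ _ 11 13 _], head=2, tail=4, size=2
write(49): buf=[_ _ 11 13 49], head=2, tail=0, size=3
read(): buf=[_ _ _ 13 49], head=3, tail=0, size=2
write(14): buf=[14 _ _ 13 49], head=3, tail=1, size=3
write(18): buf=[14 18 _ 13 49], head=3, tail=2, size=4
write(1): buf=[14 18 1 13 49], head=3, tail=3, size=5
read(): buf=[14 18 1 _ 49], head=4, tail=3, size=4
read(): buf=[14 18 1 _ _], head=0, tail=3, size=3

Answer: 14 18 1 _ _
0
3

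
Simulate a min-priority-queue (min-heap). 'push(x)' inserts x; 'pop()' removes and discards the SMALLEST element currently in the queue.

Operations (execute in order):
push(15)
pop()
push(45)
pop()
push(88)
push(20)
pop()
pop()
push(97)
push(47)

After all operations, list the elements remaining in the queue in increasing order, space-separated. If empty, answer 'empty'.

push(15): heap contents = [15]
pop() → 15: heap contents = []
push(45): heap contents = [45]
pop() → 45: heap contents = []
push(88): heap contents = [88]
push(20): heap contents = [20, 88]
pop() → 20: heap contents = [88]
pop() → 88: heap contents = []
push(97): heap contents = [97]
push(47): heap contents = [47, 97]

Answer: 47 97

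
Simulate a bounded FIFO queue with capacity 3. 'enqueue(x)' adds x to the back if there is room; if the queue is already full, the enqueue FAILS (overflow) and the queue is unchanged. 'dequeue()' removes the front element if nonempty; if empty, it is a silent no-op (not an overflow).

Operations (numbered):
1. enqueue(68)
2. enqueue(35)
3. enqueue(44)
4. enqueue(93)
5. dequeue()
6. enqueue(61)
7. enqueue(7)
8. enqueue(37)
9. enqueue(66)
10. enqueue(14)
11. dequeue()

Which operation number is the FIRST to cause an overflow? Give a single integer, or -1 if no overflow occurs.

1. enqueue(68): size=1
2. enqueue(35): size=2
3. enqueue(44): size=3
4. enqueue(93): size=3=cap → OVERFLOW (fail)
5. dequeue(): size=2
6. enqueue(61): size=3
7. enqueue(7): size=3=cap → OVERFLOW (fail)
8. enqueue(37): size=3=cap → OVERFLOW (fail)
9. enqueue(66): size=3=cap → OVERFLOW (fail)
10. enqueue(14): size=3=cap → OVERFLOW (fail)
11. dequeue(): size=2

Answer: 4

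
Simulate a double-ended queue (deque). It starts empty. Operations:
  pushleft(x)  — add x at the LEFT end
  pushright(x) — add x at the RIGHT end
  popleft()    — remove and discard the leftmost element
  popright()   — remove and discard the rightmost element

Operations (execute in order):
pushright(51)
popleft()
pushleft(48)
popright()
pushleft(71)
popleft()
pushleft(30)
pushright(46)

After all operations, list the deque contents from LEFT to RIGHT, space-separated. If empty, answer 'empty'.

pushright(51): [51]
popleft(): []
pushleft(48): [48]
popright(): []
pushleft(71): [71]
popleft(): []
pushleft(30): [30]
pushright(46): [30, 46]

Answer: 30 46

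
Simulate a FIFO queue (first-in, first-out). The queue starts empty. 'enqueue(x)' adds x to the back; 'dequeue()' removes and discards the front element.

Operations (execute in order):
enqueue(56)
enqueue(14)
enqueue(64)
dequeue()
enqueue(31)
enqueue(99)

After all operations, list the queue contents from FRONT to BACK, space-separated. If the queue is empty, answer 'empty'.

enqueue(56): [56]
enqueue(14): [56, 14]
enqueue(64): [56, 14, 64]
dequeue(): [14, 64]
enqueue(31): [14, 64, 31]
enqueue(99): [14, 64, 31, 99]

Answer: 14 64 31 99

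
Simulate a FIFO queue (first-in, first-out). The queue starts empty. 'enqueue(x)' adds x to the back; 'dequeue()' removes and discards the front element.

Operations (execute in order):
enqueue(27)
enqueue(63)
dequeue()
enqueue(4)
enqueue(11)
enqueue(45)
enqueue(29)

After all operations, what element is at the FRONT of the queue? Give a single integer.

enqueue(27): queue = [27]
enqueue(63): queue = [27, 63]
dequeue(): queue = [63]
enqueue(4): queue = [63, 4]
enqueue(11): queue = [63, 4, 11]
enqueue(45): queue = [63, 4, 11, 45]
enqueue(29): queue = [63, 4, 11, 45, 29]

Answer: 63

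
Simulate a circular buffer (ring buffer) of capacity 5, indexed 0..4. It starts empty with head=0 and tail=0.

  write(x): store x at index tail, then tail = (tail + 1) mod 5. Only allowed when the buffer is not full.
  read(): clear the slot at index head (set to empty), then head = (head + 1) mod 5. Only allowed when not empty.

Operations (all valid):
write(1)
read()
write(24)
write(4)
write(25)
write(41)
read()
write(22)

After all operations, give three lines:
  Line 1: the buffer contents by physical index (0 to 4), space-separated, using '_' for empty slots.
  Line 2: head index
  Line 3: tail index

Answer: 22 _ 4 25 41
2
1

Derivation:
write(1): buf=[1 _ _ _ _], head=0, tail=1, size=1
read(): buf=[_ _ _ _ _], head=1, tail=1, size=0
write(24): buf=[_ 24 _ _ _], head=1, tail=2, size=1
write(4): buf=[_ 24 4 _ _], head=1, tail=3, size=2
write(25): buf=[_ 24 4 25 _], head=1, tail=4, size=3
write(41): buf=[_ 24 4 25 41], head=1, tail=0, size=4
read(): buf=[_ _ 4 25 41], head=2, tail=0, size=3
write(22): buf=[22 _ 4 25 41], head=2, tail=1, size=4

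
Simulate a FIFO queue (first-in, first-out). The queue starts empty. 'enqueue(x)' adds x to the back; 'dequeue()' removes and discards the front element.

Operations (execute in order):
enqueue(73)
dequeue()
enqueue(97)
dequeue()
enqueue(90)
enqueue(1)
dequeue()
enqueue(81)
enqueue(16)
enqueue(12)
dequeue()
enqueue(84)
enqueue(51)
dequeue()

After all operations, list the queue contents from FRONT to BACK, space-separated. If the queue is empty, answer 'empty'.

Answer: 16 12 84 51

Derivation:
enqueue(73): [73]
dequeue(): []
enqueue(97): [97]
dequeue(): []
enqueue(90): [90]
enqueue(1): [90, 1]
dequeue(): [1]
enqueue(81): [1, 81]
enqueue(16): [1, 81, 16]
enqueue(12): [1, 81, 16, 12]
dequeue(): [81, 16, 12]
enqueue(84): [81, 16, 12, 84]
enqueue(51): [81, 16, 12, 84, 51]
dequeue(): [16, 12, 84, 51]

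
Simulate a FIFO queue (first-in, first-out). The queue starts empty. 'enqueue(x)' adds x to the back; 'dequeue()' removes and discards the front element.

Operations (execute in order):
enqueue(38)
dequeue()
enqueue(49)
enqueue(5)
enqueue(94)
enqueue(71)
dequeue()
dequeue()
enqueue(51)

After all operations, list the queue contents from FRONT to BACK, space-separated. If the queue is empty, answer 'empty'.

Answer: 94 71 51

Derivation:
enqueue(38): [38]
dequeue(): []
enqueue(49): [49]
enqueue(5): [49, 5]
enqueue(94): [49, 5, 94]
enqueue(71): [49, 5, 94, 71]
dequeue(): [5, 94, 71]
dequeue(): [94, 71]
enqueue(51): [94, 71, 51]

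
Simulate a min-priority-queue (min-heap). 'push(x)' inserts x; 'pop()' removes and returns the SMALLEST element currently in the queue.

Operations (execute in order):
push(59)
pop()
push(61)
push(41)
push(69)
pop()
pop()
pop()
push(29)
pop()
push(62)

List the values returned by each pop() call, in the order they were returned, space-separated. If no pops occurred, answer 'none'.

push(59): heap contents = [59]
pop() → 59: heap contents = []
push(61): heap contents = [61]
push(41): heap contents = [41, 61]
push(69): heap contents = [41, 61, 69]
pop() → 41: heap contents = [61, 69]
pop() → 61: heap contents = [69]
pop() → 69: heap contents = []
push(29): heap contents = [29]
pop() → 29: heap contents = []
push(62): heap contents = [62]

Answer: 59 41 61 69 29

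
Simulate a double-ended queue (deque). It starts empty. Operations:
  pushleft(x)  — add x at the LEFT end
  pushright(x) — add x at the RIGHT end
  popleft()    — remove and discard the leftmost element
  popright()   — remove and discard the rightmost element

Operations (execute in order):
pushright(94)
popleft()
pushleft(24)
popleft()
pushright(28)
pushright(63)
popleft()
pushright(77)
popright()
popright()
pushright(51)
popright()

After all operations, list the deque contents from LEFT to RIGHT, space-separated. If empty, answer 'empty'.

Answer: empty

Derivation:
pushright(94): [94]
popleft(): []
pushleft(24): [24]
popleft(): []
pushright(28): [28]
pushright(63): [28, 63]
popleft(): [63]
pushright(77): [63, 77]
popright(): [63]
popright(): []
pushright(51): [51]
popright(): []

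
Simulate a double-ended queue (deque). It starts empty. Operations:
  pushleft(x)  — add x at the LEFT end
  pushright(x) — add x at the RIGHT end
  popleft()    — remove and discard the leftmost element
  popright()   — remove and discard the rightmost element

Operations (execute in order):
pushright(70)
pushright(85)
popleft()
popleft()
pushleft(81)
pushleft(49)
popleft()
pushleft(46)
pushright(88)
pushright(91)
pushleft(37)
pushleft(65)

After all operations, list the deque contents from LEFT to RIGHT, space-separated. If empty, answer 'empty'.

pushright(70): [70]
pushright(85): [70, 85]
popleft(): [85]
popleft(): []
pushleft(81): [81]
pushleft(49): [49, 81]
popleft(): [81]
pushleft(46): [46, 81]
pushright(88): [46, 81, 88]
pushright(91): [46, 81, 88, 91]
pushleft(37): [37, 46, 81, 88, 91]
pushleft(65): [65, 37, 46, 81, 88, 91]

Answer: 65 37 46 81 88 91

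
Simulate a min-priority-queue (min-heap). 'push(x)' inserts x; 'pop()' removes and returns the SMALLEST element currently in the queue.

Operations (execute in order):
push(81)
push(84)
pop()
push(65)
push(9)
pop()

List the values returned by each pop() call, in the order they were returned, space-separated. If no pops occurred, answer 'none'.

push(81): heap contents = [81]
push(84): heap contents = [81, 84]
pop() → 81: heap contents = [84]
push(65): heap contents = [65, 84]
push(9): heap contents = [9, 65, 84]
pop() → 9: heap contents = [65, 84]

Answer: 81 9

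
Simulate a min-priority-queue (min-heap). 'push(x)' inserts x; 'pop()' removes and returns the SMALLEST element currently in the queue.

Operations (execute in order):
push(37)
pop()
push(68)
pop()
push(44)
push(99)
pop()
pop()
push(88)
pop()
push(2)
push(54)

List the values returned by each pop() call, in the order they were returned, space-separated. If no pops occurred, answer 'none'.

push(37): heap contents = [37]
pop() → 37: heap contents = []
push(68): heap contents = [68]
pop() → 68: heap contents = []
push(44): heap contents = [44]
push(99): heap contents = [44, 99]
pop() → 44: heap contents = [99]
pop() → 99: heap contents = []
push(88): heap contents = [88]
pop() → 88: heap contents = []
push(2): heap contents = [2]
push(54): heap contents = [2, 54]

Answer: 37 68 44 99 88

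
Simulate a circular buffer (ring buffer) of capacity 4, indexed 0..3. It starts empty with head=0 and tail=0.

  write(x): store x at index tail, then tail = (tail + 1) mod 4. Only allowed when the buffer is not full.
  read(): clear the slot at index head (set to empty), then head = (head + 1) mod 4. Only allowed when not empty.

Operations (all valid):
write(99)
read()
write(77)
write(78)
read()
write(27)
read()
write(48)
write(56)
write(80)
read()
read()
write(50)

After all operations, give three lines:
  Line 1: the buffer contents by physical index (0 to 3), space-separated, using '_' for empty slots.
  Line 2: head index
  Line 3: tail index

Answer: _ 56 80 50
1
0

Derivation:
write(99): buf=[99 _ _ _], head=0, tail=1, size=1
read(): buf=[_ _ _ _], head=1, tail=1, size=0
write(77): buf=[_ 77 _ _], head=1, tail=2, size=1
write(78): buf=[_ 77 78 _], head=1, tail=3, size=2
read(): buf=[_ _ 78 _], head=2, tail=3, size=1
write(27): buf=[_ _ 78 27], head=2, tail=0, size=2
read(): buf=[_ _ _ 27], head=3, tail=0, size=1
write(48): buf=[48 _ _ 27], head=3, tail=1, size=2
write(56): buf=[48 56 _ 27], head=3, tail=2, size=3
write(80): buf=[48 56 80 27], head=3, tail=3, size=4
read(): buf=[48 56 80 _], head=0, tail=3, size=3
read(): buf=[_ 56 80 _], head=1, tail=3, size=2
write(50): buf=[_ 56 80 50], head=1, tail=0, size=3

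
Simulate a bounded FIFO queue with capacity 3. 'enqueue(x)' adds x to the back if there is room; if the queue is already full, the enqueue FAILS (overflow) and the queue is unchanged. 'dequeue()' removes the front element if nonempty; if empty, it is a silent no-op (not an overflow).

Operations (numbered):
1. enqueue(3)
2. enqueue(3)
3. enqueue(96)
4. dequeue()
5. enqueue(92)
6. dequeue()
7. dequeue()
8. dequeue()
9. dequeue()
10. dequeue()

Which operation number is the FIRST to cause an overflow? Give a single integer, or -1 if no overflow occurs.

1. enqueue(3): size=1
2. enqueue(3): size=2
3. enqueue(96): size=3
4. dequeue(): size=2
5. enqueue(92): size=3
6. dequeue(): size=2
7. dequeue(): size=1
8. dequeue(): size=0
9. dequeue(): empty, no-op, size=0
10. dequeue(): empty, no-op, size=0

Answer: -1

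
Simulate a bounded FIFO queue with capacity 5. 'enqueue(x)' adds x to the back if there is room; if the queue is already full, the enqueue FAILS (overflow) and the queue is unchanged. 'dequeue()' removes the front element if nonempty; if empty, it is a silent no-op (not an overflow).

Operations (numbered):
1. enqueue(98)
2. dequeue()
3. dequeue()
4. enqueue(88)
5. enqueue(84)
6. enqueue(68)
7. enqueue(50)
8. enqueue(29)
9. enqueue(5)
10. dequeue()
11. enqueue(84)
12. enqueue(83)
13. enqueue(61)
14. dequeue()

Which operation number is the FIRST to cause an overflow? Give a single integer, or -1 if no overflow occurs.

1. enqueue(98): size=1
2. dequeue(): size=0
3. dequeue(): empty, no-op, size=0
4. enqueue(88): size=1
5. enqueue(84): size=2
6. enqueue(68): size=3
7. enqueue(50): size=4
8. enqueue(29): size=5
9. enqueue(5): size=5=cap → OVERFLOW (fail)
10. dequeue(): size=4
11. enqueue(84): size=5
12. enqueue(83): size=5=cap → OVERFLOW (fail)
13. enqueue(61): size=5=cap → OVERFLOW (fail)
14. dequeue(): size=4

Answer: 9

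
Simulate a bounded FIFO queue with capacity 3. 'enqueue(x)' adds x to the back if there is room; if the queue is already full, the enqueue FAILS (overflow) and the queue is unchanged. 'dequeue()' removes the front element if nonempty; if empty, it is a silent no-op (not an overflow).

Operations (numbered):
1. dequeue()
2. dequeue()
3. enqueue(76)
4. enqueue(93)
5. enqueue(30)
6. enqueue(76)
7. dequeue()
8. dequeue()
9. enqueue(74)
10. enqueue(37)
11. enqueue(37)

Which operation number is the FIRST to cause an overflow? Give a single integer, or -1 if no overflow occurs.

Answer: 6

Derivation:
1. dequeue(): empty, no-op, size=0
2. dequeue(): empty, no-op, size=0
3. enqueue(76): size=1
4. enqueue(93): size=2
5. enqueue(30): size=3
6. enqueue(76): size=3=cap → OVERFLOW (fail)
7. dequeue(): size=2
8. dequeue(): size=1
9. enqueue(74): size=2
10. enqueue(37): size=3
11. enqueue(37): size=3=cap → OVERFLOW (fail)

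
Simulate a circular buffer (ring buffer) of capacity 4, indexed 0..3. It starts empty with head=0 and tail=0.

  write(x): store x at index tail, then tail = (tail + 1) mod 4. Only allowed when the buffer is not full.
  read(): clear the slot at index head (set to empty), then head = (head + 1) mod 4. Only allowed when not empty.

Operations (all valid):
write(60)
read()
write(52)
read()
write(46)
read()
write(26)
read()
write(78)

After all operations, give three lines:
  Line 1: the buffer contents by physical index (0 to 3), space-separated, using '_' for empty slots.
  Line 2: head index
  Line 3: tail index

Answer: 78 _ _ _
0
1

Derivation:
write(60): buf=[60 _ _ _], head=0, tail=1, size=1
read(): buf=[_ _ _ _], head=1, tail=1, size=0
write(52): buf=[_ 52 _ _], head=1, tail=2, size=1
read(): buf=[_ _ _ _], head=2, tail=2, size=0
write(46): buf=[_ _ 46 _], head=2, tail=3, size=1
read(): buf=[_ _ _ _], head=3, tail=3, size=0
write(26): buf=[_ _ _ 26], head=3, tail=0, size=1
read(): buf=[_ _ _ _], head=0, tail=0, size=0
write(78): buf=[78 _ _ _], head=0, tail=1, size=1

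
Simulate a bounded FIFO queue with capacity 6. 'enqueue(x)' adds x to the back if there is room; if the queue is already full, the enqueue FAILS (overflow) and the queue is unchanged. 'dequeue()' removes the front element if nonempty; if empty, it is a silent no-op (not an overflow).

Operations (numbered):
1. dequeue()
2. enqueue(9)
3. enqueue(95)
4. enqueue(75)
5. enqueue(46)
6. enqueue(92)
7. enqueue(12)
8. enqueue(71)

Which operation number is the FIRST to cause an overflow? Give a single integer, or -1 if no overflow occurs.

1. dequeue(): empty, no-op, size=0
2. enqueue(9): size=1
3. enqueue(95): size=2
4. enqueue(75): size=3
5. enqueue(46): size=4
6. enqueue(92): size=5
7. enqueue(12): size=6
8. enqueue(71): size=6=cap → OVERFLOW (fail)

Answer: 8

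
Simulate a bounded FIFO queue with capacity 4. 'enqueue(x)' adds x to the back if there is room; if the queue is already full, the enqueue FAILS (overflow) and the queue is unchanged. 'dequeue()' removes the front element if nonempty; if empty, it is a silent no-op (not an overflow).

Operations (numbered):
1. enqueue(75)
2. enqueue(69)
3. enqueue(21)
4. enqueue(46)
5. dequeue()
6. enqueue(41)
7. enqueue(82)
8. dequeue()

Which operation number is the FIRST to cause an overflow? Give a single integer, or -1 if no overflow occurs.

1. enqueue(75): size=1
2. enqueue(69): size=2
3. enqueue(21): size=3
4. enqueue(46): size=4
5. dequeue(): size=3
6. enqueue(41): size=4
7. enqueue(82): size=4=cap → OVERFLOW (fail)
8. dequeue(): size=3

Answer: 7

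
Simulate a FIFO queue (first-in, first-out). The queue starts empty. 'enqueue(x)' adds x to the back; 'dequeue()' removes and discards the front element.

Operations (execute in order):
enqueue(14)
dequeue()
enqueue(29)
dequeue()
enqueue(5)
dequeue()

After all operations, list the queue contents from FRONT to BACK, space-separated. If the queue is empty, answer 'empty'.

Answer: empty

Derivation:
enqueue(14): [14]
dequeue(): []
enqueue(29): [29]
dequeue(): []
enqueue(5): [5]
dequeue(): []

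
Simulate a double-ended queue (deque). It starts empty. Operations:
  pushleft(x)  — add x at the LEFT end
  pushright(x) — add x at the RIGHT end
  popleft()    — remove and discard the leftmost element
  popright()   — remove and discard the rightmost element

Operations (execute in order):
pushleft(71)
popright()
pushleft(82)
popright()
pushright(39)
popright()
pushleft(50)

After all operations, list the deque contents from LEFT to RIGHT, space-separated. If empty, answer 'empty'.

pushleft(71): [71]
popright(): []
pushleft(82): [82]
popright(): []
pushright(39): [39]
popright(): []
pushleft(50): [50]

Answer: 50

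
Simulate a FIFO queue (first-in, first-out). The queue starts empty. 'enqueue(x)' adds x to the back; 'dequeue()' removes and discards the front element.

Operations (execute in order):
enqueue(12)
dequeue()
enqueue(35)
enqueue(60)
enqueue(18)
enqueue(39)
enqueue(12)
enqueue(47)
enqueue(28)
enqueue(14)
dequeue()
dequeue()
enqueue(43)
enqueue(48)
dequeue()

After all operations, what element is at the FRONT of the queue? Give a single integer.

enqueue(12): queue = [12]
dequeue(): queue = []
enqueue(35): queue = [35]
enqueue(60): queue = [35, 60]
enqueue(18): queue = [35, 60, 18]
enqueue(39): queue = [35, 60, 18, 39]
enqueue(12): queue = [35, 60, 18, 39, 12]
enqueue(47): queue = [35, 60, 18, 39, 12, 47]
enqueue(28): queue = [35, 60, 18, 39, 12, 47, 28]
enqueue(14): queue = [35, 60, 18, 39, 12, 47, 28, 14]
dequeue(): queue = [60, 18, 39, 12, 47, 28, 14]
dequeue(): queue = [18, 39, 12, 47, 28, 14]
enqueue(43): queue = [18, 39, 12, 47, 28, 14, 43]
enqueue(48): queue = [18, 39, 12, 47, 28, 14, 43, 48]
dequeue(): queue = [39, 12, 47, 28, 14, 43, 48]

Answer: 39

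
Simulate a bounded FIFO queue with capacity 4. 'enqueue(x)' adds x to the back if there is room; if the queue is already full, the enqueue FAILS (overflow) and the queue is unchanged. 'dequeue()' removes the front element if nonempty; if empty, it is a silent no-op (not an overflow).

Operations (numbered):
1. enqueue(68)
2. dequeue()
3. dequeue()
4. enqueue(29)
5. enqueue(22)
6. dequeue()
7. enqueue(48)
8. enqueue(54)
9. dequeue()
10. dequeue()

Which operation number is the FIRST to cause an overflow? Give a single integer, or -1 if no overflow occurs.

Answer: -1

Derivation:
1. enqueue(68): size=1
2. dequeue(): size=0
3. dequeue(): empty, no-op, size=0
4. enqueue(29): size=1
5. enqueue(22): size=2
6. dequeue(): size=1
7. enqueue(48): size=2
8. enqueue(54): size=3
9. dequeue(): size=2
10. dequeue(): size=1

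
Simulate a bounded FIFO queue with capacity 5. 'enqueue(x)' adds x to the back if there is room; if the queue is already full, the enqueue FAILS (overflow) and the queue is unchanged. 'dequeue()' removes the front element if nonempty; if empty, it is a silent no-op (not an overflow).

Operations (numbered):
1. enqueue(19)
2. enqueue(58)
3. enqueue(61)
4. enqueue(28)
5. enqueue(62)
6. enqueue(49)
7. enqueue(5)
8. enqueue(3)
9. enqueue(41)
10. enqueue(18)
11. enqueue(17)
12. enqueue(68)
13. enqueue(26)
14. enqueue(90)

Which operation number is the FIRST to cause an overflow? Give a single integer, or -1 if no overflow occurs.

Answer: 6

Derivation:
1. enqueue(19): size=1
2. enqueue(58): size=2
3. enqueue(61): size=3
4. enqueue(28): size=4
5. enqueue(62): size=5
6. enqueue(49): size=5=cap → OVERFLOW (fail)
7. enqueue(5): size=5=cap → OVERFLOW (fail)
8. enqueue(3): size=5=cap → OVERFLOW (fail)
9. enqueue(41): size=5=cap → OVERFLOW (fail)
10. enqueue(18): size=5=cap → OVERFLOW (fail)
11. enqueue(17): size=5=cap → OVERFLOW (fail)
12. enqueue(68): size=5=cap → OVERFLOW (fail)
13. enqueue(26): size=5=cap → OVERFLOW (fail)
14. enqueue(90): size=5=cap → OVERFLOW (fail)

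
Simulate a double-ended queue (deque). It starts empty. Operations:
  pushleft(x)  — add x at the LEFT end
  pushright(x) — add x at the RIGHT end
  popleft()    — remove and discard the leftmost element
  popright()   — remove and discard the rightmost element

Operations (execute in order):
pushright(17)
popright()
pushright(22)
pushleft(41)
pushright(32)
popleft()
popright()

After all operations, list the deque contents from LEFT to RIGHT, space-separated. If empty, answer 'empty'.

Answer: 22

Derivation:
pushright(17): [17]
popright(): []
pushright(22): [22]
pushleft(41): [41, 22]
pushright(32): [41, 22, 32]
popleft(): [22, 32]
popright(): [22]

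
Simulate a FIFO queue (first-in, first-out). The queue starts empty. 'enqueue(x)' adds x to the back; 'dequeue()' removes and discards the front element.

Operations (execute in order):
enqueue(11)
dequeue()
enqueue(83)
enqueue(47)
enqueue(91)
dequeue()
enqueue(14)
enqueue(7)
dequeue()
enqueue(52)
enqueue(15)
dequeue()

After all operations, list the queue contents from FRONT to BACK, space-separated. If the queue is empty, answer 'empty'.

enqueue(11): [11]
dequeue(): []
enqueue(83): [83]
enqueue(47): [83, 47]
enqueue(91): [83, 47, 91]
dequeue(): [47, 91]
enqueue(14): [47, 91, 14]
enqueue(7): [47, 91, 14, 7]
dequeue(): [91, 14, 7]
enqueue(52): [91, 14, 7, 52]
enqueue(15): [91, 14, 7, 52, 15]
dequeue(): [14, 7, 52, 15]

Answer: 14 7 52 15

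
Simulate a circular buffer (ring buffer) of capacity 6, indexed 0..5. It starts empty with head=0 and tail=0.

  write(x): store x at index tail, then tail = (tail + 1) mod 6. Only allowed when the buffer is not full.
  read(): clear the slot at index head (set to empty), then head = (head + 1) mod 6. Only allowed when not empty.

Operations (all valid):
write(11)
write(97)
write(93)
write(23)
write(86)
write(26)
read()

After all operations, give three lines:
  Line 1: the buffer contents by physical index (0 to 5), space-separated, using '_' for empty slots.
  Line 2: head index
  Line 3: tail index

Answer: _ 97 93 23 86 26
1
0

Derivation:
write(11): buf=[11 _ _ _ _ _], head=0, tail=1, size=1
write(97): buf=[11 97 _ _ _ _], head=0, tail=2, size=2
write(93): buf=[11 97 93 _ _ _], head=0, tail=3, size=3
write(23): buf=[11 97 93 23 _ _], head=0, tail=4, size=4
write(86): buf=[11 97 93 23 86 _], head=0, tail=5, size=5
write(26): buf=[11 97 93 23 86 26], head=0, tail=0, size=6
read(): buf=[_ 97 93 23 86 26], head=1, tail=0, size=5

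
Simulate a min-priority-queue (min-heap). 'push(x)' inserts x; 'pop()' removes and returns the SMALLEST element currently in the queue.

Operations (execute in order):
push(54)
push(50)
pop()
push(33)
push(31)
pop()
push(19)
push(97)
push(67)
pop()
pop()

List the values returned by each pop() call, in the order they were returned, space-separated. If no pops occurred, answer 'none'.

Answer: 50 31 19 33

Derivation:
push(54): heap contents = [54]
push(50): heap contents = [50, 54]
pop() → 50: heap contents = [54]
push(33): heap contents = [33, 54]
push(31): heap contents = [31, 33, 54]
pop() → 31: heap contents = [33, 54]
push(19): heap contents = [19, 33, 54]
push(97): heap contents = [19, 33, 54, 97]
push(67): heap contents = [19, 33, 54, 67, 97]
pop() → 19: heap contents = [33, 54, 67, 97]
pop() → 33: heap contents = [54, 67, 97]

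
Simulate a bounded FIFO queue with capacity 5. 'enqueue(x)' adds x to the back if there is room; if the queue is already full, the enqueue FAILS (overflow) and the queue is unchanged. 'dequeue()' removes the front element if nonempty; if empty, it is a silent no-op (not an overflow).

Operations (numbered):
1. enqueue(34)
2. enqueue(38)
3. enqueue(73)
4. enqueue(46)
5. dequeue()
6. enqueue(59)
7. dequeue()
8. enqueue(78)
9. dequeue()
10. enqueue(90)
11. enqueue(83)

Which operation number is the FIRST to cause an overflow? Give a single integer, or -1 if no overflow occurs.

Answer: -1

Derivation:
1. enqueue(34): size=1
2. enqueue(38): size=2
3. enqueue(73): size=3
4. enqueue(46): size=4
5. dequeue(): size=3
6. enqueue(59): size=4
7. dequeue(): size=3
8. enqueue(78): size=4
9. dequeue(): size=3
10. enqueue(90): size=4
11. enqueue(83): size=5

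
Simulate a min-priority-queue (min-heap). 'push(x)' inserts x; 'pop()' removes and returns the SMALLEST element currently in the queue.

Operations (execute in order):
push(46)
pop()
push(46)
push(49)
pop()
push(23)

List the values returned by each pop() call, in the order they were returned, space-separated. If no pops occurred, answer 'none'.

Answer: 46 46

Derivation:
push(46): heap contents = [46]
pop() → 46: heap contents = []
push(46): heap contents = [46]
push(49): heap contents = [46, 49]
pop() → 46: heap contents = [49]
push(23): heap contents = [23, 49]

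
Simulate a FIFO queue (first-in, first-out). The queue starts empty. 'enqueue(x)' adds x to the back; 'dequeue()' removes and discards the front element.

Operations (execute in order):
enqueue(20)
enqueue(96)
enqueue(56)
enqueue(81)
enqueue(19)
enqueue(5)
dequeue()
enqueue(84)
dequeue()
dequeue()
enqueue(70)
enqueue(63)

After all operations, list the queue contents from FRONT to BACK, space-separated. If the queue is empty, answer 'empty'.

Answer: 81 19 5 84 70 63

Derivation:
enqueue(20): [20]
enqueue(96): [20, 96]
enqueue(56): [20, 96, 56]
enqueue(81): [20, 96, 56, 81]
enqueue(19): [20, 96, 56, 81, 19]
enqueue(5): [20, 96, 56, 81, 19, 5]
dequeue(): [96, 56, 81, 19, 5]
enqueue(84): [96, 56, 81, 19, 5, 84]
dequeue(): [56, 81, 19, 5, 84]
dequeue(): [81, 19, 5, 84]
enqueue(70): [81, 19, 5, 84, 70]
enqueue(63): [81, 19, 5, 84, 70, 63]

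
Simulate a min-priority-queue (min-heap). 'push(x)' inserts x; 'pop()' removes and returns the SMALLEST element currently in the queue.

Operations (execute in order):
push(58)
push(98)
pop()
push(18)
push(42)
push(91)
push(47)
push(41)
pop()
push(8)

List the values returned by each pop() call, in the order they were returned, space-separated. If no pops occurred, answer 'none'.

Answer: 58 18

Derivation:
push(58): heap contents = [58]
push(98): heap contents = [58, 98]
pop() → 58: heap contents = [98]
push(18): heap contents = [18, 98]
push(42): heap contents = [18, 42, 98]
push(91): heap contents = [18, 42, 91, 98]
push(47): heap contents = [18, 42, 47, 91, 98]
push(41): heap contents = [18, 41, 42, 47, 91, 98]
pop() → 18: heap contents = [41, 42, 47, 91, 98]
push(8): heap contents = [8, 41, 42, 47, 91, 98]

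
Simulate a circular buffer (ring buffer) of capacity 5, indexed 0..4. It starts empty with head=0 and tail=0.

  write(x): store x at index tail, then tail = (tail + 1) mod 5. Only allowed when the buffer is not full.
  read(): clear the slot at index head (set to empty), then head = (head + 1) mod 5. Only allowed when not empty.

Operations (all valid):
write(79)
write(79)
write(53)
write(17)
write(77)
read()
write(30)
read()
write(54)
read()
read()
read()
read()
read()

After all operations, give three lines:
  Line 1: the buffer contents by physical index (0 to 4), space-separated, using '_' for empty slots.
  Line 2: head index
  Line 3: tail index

write(79): buf=[79 _ _ _ _], head=0, tail=1, size=1
write(79): buf=[79 79 _ _ _], head=0, tail=2, size=2
write(53): buf=[79 79 53 _ _], head=0, tail=3, size=3
write(17): buf=[79 79 53 17 _], head=0, tail=4, size=4
write(77): buf=[79 79 53 17 77], head=0, tail=0, size=5
read(): buf=[_ 79 53 17 77], head=1, tail=0, size=4
write(30): buf=[30 79 53 17 77], head=1, tail=1, size=5
read(): buf=[30 _ 53 17 77], head=2, tail=1, size=4
write(54): buf=[30 54 53 17 77], head=2, tail=2, size=5
read(): buf=[30 54 _ 17 77], head=3, tail=2, size=4
read(): buf=[30 54 _ _ 77], head=4, tail=2, size=3
read(): buf=[30 54 _ _ _], head=0, tail=2, size=2
read(): buf=[_ 54 _ _ _], head=1, tail=2, size=1
read(): buf=[_ _ _ _ _], head=2, tail=2, size=0

Answer: _ _ _ _ _
2
2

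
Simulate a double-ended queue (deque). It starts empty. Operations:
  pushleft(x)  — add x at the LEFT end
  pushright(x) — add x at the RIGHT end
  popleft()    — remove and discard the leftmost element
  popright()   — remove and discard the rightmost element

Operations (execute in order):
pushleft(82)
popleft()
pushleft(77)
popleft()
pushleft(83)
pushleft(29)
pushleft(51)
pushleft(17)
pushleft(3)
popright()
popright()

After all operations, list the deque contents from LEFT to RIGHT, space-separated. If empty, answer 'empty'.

Answer: 3 17 51

Derivation:
pushleft(82): [82]
popleft(): []
pushleft(77): [77]
popleft(): []
pushleft(83): [83]
pushleft(29): [29, 83]
pushleft(51): [51, 29, 83]
pushleft(17): [17, 51, 29, 83]
pushleft(3): [3, 17, 51, 29, 83]
popright(): [3, 17, 51, 29]
popright(): [3, 17, 51]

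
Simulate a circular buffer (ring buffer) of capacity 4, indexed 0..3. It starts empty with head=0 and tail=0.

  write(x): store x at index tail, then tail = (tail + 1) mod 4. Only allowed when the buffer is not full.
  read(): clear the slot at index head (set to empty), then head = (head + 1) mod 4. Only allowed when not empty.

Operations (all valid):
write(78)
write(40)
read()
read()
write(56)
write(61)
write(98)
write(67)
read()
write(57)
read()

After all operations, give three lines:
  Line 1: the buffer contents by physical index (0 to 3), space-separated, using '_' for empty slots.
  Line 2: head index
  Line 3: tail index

write(78): buf=[78 _ _ _], head=0, tail=1, size=1
write(40): buf=[78 40 _ _], head=0, tail=2, size=2
read(): buf=[_ 40 _ _], head=1, tail=2, size=1
read(): buf=[_ _ _ _], head=2, tail=2, size=0
write(56): buf=[_ _ 56 _], head=2, tail=3, size=1
write(61): buf=[_ _ 56 61], head=2, tail=0, size=2
write(98): buf=[98 _ 56 61], head=2, tail=1, size=3
write(67): buf=[98 67 56 61], head=2, tail=2, size=4
read(): buf=[98 67 _ 61], head=3, tail=2, size=3
write(57): buf=[98 67 57 61], head=3, tail=3, size=4
read(): buf=[98 67 57 _], head=0, tail=3, size=3

Answer: 98 67 57 _
0
3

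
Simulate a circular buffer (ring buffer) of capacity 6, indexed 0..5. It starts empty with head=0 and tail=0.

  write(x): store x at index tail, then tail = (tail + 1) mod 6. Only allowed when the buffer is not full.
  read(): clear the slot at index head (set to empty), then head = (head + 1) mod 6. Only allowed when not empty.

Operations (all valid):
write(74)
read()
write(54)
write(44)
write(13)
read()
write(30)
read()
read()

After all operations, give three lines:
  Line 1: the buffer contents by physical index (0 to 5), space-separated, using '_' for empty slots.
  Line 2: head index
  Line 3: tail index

write(74): buf=[74 _ _ _ _ _], head=0, tail=1, size=1
read(): buf=[_ _ _ _ _ _], head=1, tail=1, size=0
write(54): buf=[_ 54 _ _ _ _], head=1, tail=2, size=1
write(44): buf=[_ 54 44 _ _ _], head=1, tail=3, size=2
write(13): buf=[_ 54 44 13 _ _], head=1, tail=4, size=3
read(): buf=[_ _ 44 13 _ _], head=2, tail=4, size=2
write(30): buf=[_ _ 44 13 30 _], head=2, tail=5, size=3
read(): buf=[_ _ _ 13 30 _], head=3, tail=5, size=2
read(): buf=[_ _ _ _ 30 _], head=4, tail=5, size=1

Answer: _ _ _ _ 30 _
4
5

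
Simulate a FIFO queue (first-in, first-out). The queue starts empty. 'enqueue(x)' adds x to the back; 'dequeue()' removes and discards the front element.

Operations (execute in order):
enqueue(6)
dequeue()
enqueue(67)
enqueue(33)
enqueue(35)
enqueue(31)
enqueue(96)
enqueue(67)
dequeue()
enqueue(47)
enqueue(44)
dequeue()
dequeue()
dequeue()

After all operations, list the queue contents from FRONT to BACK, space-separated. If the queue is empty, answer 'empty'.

enqueue(6): [6]
dequeue(): []
enqueue(67): [67]
enqueue(33): [67, 33]
enqueue(35): [67, 33, 35]
enqueue(31): [67, 33, 35, 31]
enqueue(96): [67, 33, 35, 31, 96]
enqueue(67): [67, 33, 35, 31, 96, 67]
dequeue(): [33, 35, 31, 96, 67]
enqueue(47): [33, 35, 31, 96, 67, 47]
enqueue(44): [33, 35, 31, 96, 67, 47, 44]
dequeue(): [35, 31, 96, 67, 47, 44]
dequeue(): [31, 96, 67, 47, 44]
dequeue(): [96, 67, 47, 44]

Answer: 96 67 47 44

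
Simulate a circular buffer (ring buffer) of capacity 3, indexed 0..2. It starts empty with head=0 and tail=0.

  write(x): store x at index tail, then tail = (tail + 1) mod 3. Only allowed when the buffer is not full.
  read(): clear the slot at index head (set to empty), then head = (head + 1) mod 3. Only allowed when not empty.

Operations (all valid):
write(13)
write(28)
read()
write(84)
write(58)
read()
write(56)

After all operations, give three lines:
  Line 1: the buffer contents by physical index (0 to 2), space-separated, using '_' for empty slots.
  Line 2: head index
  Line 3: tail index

Answer: 58 56 84
2
2

Derivation:
write(13): buf=[13 _ _], head=0, tail=1, size=1
write(28): buf=[13 28 _], head=0, tail=2, size=2
read(): buf=[_ 28 _], head=1, tail=2, size=1
write(84): buf=[_ 28 84], head=1, tail=0, size=2
write(58): buf=[58 28 84], head=1, tail=1, size=3
read(): buf=[58 _ 84], head=2, tail=1, size=2
write(56): buf=[58 56 84], head=2, tail=2, size=3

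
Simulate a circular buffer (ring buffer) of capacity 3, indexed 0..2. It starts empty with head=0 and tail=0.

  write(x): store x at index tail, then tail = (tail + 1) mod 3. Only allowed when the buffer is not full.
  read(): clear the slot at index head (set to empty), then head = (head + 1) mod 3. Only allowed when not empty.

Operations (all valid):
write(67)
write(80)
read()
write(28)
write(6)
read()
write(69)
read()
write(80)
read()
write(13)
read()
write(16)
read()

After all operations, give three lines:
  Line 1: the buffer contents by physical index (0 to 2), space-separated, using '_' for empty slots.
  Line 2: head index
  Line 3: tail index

write(67): buf=[67 _ _], head=0, tail=1, size=1
write(80): buf=[67 80 _], head=0, tail=2, size=2
read(): buf=[_ 80 _], head=1, tail=2, size=1
write(28): buf=[_ 80 28], head=1, tail=0, size=2
write(6): buf=[6 80 28], head=1, tail=1, size=3
read(): buf=[6 _ 28], head=2, tail=1, size=2
write(69): buf=[6 69 28], head=2, tail=2, size=3
read(): buf=[6 69 _], head=0, tail=2, size=2
write(80): buf=[6 69 80], head=0, tail=0, size=3
read(): buf=[_ 69 80], head=1, tail=0, size=2
write(13): buf=[13 69 80], head=1, tail=1, size=3
read(): buf=[13 _ 80], head=2, tail=1, size=2
write(16): buf=[13 16 80], head=2, tail=2, size=3
read(): buf=[13 16 _], head=0, tail=2, size=2

Answer: 13 16 _
0
2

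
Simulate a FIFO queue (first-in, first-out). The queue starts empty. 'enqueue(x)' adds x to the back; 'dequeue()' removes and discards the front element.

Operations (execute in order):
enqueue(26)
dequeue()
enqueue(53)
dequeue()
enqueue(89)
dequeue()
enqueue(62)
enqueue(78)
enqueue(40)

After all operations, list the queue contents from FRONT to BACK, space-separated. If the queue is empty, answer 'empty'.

enqueue(26): [26]
dequeue(): []
enqueue(53): [53]
dequeue(): []
enqueue(89): [89]
dequeue(): []
enqueue(62): [62]
enqueue(78): [62, 78]
enqueue(40): [62, 78, 40]

Answer: 62 78 40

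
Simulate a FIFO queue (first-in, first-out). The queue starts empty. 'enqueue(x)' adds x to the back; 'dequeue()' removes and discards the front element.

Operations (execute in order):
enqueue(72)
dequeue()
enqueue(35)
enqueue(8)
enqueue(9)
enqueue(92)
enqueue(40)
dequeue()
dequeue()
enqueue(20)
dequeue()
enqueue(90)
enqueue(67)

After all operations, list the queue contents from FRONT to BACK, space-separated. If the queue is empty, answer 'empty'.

Answer: 92 40 20 90 67

Derivation:
enqueue(72): [72]
dequeue(): []
enqueue(35): [35]
enqueue(8): [35, 8]
enqueue(9): [35, 8, 9]
enqueue(92): [35, 8, 9, 92]
enqueue(40): [35, 8, 9, 92, 40]
dequeue(): [8, 9, 92, 40]
dequeue(): [9, 92, 40]
enqueue(20): [9, 92, 40, 20]
dequeue(): [92, 40, 20]
enqueue(90): [92, 40, 20, 90]
enqueue(67): [92, 40, 20, 90, 67]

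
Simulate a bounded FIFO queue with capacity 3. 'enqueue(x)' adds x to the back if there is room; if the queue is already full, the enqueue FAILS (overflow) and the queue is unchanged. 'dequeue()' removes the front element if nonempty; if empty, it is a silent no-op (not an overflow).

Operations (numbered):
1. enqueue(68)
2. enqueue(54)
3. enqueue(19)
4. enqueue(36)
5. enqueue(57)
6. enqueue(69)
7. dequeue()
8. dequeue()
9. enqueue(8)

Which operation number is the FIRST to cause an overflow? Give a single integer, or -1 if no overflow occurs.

Answer: 4

Derivation:
1. enqueue(68): size=1
2. enqueue(54): size=2
3. enqueue(19): size=3
4. enqueue(36): size=3=cap → OVERFLOW (fail)
5. enqueue(57): size=3=cap → OVERFLOW (fail)
6. enqueue(69): size=3=cap → OVERFLOW (fail)
7. dequeue(): size=2
8. dequeue(): size=1
9. enqueue(8): size=2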